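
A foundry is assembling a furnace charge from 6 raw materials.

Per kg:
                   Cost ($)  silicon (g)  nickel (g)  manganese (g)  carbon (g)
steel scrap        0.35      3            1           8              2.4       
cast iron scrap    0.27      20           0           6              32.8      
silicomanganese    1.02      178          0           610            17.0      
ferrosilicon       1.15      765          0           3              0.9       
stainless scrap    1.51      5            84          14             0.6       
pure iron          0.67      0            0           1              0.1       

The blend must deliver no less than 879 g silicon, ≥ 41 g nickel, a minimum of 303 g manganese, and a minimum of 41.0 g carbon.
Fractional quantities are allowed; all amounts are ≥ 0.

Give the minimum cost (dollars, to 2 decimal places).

$2.64

Treat it as an LP. Let x1 = kg of steel scrap, x2 = kg of cast iron scrap, x3 = kg of silicomanganese, x4 = kg of ferrosilicon, x5 = kg of stainless scrap, x6 = kg of pure iron.
min 0.35x1 + 0.27x2 + 1.02x3 + 1.15x4 + 1.51x5 + 0.67x6 subject to:
  3x1 + 20x2 + 178x3 + 765x4 + 5x5 ≥ 879   (silicon)
  1x1 + 84x5 ≥ 41   (nickel)
  8x1 + 6x2 + 610x3 + 3x4 + 14x5 + 1x6 ≥ 303   (manganese)
  2.4x1 + 32.8x2 + 17x3 + 0.9x4 + 0.6x5 + 0.1x6 ≥ 41   (carbon)
  x1, x2, x3, x4, x5, x6 ≥ 0.
The cheapest feasible vertex uses only cast iron scrap, silicomanganese, ferrosilicon, stainless scrap; steel scrap, pure iron are not used. Binding constraints: silicon, nickel, manganese, carbon.
Solving gives x2 = 0.9692, x3 = 0.471, x4 = 1.011, x5 = 0.4881.
Hence cost = 0.27·0.9692 + 1.02·0.471 + 1.15·1.011 + 1.51·0.4881 = $2.6418.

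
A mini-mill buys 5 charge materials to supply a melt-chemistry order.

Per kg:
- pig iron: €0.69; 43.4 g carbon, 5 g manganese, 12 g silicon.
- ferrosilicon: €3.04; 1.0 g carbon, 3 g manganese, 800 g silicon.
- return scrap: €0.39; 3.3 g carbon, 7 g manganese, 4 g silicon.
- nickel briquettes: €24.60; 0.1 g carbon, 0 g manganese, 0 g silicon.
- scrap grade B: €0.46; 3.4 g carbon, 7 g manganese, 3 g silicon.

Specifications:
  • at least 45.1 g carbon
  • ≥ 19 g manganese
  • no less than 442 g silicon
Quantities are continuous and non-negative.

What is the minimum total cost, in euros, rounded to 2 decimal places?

€2.95

Let x1 = kg of pig iron, x2 = kg of ferrosilicon, x3 = kg of return scrap, x4 = kg of nickel briquettes, x5 = kg of scrap grade B.
Minimize 0.69x1 + 3.04x2 + 0.39x3 + 24.6x4 + 0.46x5 subject to:
  43.4x1 + 1x2 + 3.3x3 + 0.1x4 + 3.4x5 ≥ 45.1   (carbon)
  5x1 + 3x2 + 7x3 + 7x5 ≥ 19   (manganese)
  12x1 + 800x2 + 4x3 + 3x5 ≥ 442   (silicon)
  x1, x2, x3, x4, x5 ≥ 0.
At the optimum only pig iron, ferrosilicon, return scrap are positive (nickel briquettes, scrap grade B = 0). Binding constraints: carbon, manganese, silicon.
So pig iron = 0.886 kg, ferrosilicon = 0.5299 kg, return scrap = 1.854 kg.
Cost = 0.69·0.886 + 3.04·0.5299 + 0.39·1.854 = 2.9453.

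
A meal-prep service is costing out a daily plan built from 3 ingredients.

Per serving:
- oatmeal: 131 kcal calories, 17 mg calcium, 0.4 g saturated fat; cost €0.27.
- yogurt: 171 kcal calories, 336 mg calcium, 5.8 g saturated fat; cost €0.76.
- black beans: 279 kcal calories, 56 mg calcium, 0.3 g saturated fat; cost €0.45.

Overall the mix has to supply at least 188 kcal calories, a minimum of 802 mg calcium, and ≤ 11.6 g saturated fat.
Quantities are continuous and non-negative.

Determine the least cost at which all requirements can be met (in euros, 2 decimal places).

Let x1 = servings of oatmeal, x2 = servings of yogurt, x3 = servings of black beans.
min 0.27x1 + 0.76x2 + 0.45x3 with:
  131x1 + 171x2 + 279x3 ≥ 188   (calories)
  17x1 + 336x2 + 56x3 ≥ 802   (calcium)
  0.4x1 + 5.8x2 + 0.3x3 ≤ 11.6   (saturated fat)
  x1, x2, x3 ≥ 0.
The minimum-cost mix takes nothing from oatmeal — only yogurt, black beans. There the calcium and saturated fat constraints are tight.
That vertex is x2 = 1.826, x3 = 3.366.
Total cost: 0.76·1.826 + 0.45·3.366 = 2.9025.

€2.90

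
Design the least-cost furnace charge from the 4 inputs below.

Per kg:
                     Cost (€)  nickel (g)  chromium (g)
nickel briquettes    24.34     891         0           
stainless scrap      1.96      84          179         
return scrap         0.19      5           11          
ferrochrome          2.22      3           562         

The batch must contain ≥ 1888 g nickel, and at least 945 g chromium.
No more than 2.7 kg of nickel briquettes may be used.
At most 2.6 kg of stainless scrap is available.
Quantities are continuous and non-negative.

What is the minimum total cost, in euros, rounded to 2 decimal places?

€52.53

Let x1 = kg of nickel briquettes, x2 = kg of stainless scrap, x3 = kg of return scrap, x4 = kg of ferrochrome.
Minimise 24.34x1 + 1.96x2 + 0.19x3 + 2.22x4 subject to:
  891x1 + 84x2 + 5x3 + 3x4 ≥ 1888   (nickel)
  179x2 + 11x3 + 562x4 ≥ 945   (chromium)
  x1 ≤ 2.7
  x2 ≤ 2.6
  x1, x2, x3, x4 ≥ 0.
At the optimum only nickel briquettes, stainless scrap, ferrochrome are positive (return scrap = 0). The nickel, chromium, the stainless scrap cap requirements are met with equality.
Solving gives x1 = 1.871, x2 = 2.6, x4 = 0.8534.
Total cost: 24.34·1.871 + 1.96·2.6 + 2.22·0.8534 = 52.5307.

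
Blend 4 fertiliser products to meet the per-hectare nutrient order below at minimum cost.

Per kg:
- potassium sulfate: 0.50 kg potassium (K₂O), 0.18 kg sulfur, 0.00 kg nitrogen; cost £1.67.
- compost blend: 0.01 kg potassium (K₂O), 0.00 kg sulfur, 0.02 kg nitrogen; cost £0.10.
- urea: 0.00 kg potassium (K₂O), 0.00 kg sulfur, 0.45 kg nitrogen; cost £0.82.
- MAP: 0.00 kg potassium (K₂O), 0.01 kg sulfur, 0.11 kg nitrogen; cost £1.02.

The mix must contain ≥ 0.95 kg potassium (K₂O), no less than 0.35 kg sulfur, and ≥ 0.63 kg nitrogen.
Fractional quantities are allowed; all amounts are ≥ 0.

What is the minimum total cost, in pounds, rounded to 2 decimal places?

This is a linear program. Let x1 = kg of potassium sulfate, x2 = kg of compost blend, x3 = kg of urea, x4 = kg of MAP.
min 1.67x1 + 0.1x2 + 0.82x3 + 1.02x4 s.t.:
  0.5x1 + 0.01x2 ≥ 0.95   (potassium (K₂O))
  0.18x1 + 0.01x4 ≥ 0.35   (sulfur)
  0.02x2 + 0.45x3 + 0.11x4 ≥ 0.63   (nitrogen)
  x1, x2, x3, x4 ≥ 0.
At the optimum only potassium sulfate, urea are positive (compost blend, MAP = 0). Binding constraints: sulfur and nitrogen.
Solving gives x1 = 1.9444, x3 = 1.4.
Total cost: 1.67·1.9444 + 0.82·1.4 = 4.3951.

£4.40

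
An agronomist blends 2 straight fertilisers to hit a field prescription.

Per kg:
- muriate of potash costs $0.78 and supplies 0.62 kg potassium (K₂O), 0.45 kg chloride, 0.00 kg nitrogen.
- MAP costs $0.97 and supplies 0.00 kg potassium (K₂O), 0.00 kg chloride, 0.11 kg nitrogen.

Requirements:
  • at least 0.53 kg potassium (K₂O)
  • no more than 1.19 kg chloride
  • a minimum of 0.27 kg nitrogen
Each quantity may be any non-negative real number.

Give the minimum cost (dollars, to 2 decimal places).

Treat it as an LP. Let x1 = kg of muriate of potash, x2 = kg of MAP.
Minimise 0.78x1 + 0.97x2 subject to:
  0.62x1 ≥ 0.53   (potassium (K₂O))
  0.45x1 ≤ 1.19   (chloride)
  0.11x2 ≥ 0.27   (nitrogen)
  x1, x2 ≥ 0.
Both inputs are positive at the optimum. The potassium (K₂O) and nitrogen requirements are met with equality.
So muriate of potash = 0.8548 kg, MAP = 2.455 kg.
Objective = 0.78·0.8548 + 0.97·2.455 = 3.0481.

$3.05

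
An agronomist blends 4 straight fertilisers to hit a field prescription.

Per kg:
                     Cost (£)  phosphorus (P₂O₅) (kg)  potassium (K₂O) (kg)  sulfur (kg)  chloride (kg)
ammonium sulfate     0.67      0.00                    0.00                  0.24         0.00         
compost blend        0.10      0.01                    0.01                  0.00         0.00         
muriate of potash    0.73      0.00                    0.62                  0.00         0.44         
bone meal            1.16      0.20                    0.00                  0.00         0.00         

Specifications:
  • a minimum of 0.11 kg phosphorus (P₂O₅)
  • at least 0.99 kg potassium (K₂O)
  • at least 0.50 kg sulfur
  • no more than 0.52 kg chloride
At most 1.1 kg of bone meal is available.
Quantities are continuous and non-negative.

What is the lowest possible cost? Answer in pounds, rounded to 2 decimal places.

£4.83

Let x1 = kg of ammonium sulfate, x2 = kg of compost blend, x3 = kg of muriate of potash, x4 = kg of bone meal.
min 0.67x1 + 0.1x2 + 0.73x3 + 1.16x4 subject to:
  0.01x2 + 0.2x4 ≥ 0.11   (phosphorus (P₂O₅))
  0.01x2 + 0.62x3 ≥ 0.99   (potassium (K₂O))
  0.24x1 ≥ 0.5   (sulfur)
  0.44x3 ≤ 0.52   (chloride)
  x4 ≤ 1.1
  x1, x2, x3, x4 ≥ 0.
At the optimum only ammonium sulfate, compost blend, muriate of potash are positive (bone meal = 0). The potassium (K₂O), sulfur, chloride requirements are met with equality.
Optimal quantities: ammonium sulfate = 2.083 kg, compost blend = 25.73 kg, muriate of potash = 1.182 kg.
Hence cost = 0.67·2.083 + 0.1·25.73 + 0.73·1.182 = £4.8315.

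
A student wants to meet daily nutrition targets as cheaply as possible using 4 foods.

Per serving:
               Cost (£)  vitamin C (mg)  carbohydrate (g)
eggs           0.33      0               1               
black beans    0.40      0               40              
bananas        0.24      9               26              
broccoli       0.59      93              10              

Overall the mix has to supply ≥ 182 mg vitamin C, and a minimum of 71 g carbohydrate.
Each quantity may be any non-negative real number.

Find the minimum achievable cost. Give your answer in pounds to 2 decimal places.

This is a linear program. Let x1 = servings of eggs, x2 = servings of black beans, x3 = servings of bananas, x4 = servings of broccoli.
Minimise 0.33x1 + 0.4x2 + 0.24x3 + 0.59x4 s.t.:
  9x3 + 93x4 ≥ 182   (vitamin C)
  1x1 + 40x2 + 26x3 + 10x4 ≥ 71   (carbohydrate)
  x1, x2, x3, x4 ≥ 0.
The minimum-cost mix takes nothing from eggs, black beans — only bananas, broccoli. The vitamin C and carbohydrate requirements are met with equality.
That vertex is x3 = 2.055, x4 = 1.758.
Total cost: 0.24·2.055 + 0.59·1.758 = 1.5304.

£1.53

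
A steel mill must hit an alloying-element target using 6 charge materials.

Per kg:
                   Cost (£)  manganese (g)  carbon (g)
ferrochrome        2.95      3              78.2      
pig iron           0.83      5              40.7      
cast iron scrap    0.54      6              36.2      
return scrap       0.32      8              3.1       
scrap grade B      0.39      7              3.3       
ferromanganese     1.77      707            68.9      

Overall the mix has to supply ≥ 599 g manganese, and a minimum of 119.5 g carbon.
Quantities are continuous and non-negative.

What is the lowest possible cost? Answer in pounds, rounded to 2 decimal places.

Set it up as a linear program. Let x1 = kg of ferrochrome, x2 = kg of pig iron, x3 = kg of cast iron scrap, x4 = kg of return scrap, x5 = kg of scrap grade B, x6 = kg of ferromanganese.
Minimise 2.95x1 + 0.83x2 + 0.54x3 + 0.32x4 + 0.39x5 + 1.77x6 with:
  3x1 + 5x2 + 6x3 + 8x4 + 7x5 + 707x6 ≥ 599   (manganese)
  78.2x1 + 40.7x2 + 36.2x3 + 3.1x4 + 3.3x5 + 68.9x6 ≥ 119.5   (carbon)
  x1, x2, x3, x4, x5, x6 ≥ 0.
The cheapest feasible vertex uses only cast iron scrap, ferromanganese; ferrochrome, pig iron, return scrap, scrap grade B are not used. There the manganese and carbon constraints are tight.
Optimal quantities: cast iron scrap = 1.716 kg, ferromanganese = 0.8327 kg.
Cost = 0.54·1.716 + 1.77·0.8327 = 2.4005.

£2.40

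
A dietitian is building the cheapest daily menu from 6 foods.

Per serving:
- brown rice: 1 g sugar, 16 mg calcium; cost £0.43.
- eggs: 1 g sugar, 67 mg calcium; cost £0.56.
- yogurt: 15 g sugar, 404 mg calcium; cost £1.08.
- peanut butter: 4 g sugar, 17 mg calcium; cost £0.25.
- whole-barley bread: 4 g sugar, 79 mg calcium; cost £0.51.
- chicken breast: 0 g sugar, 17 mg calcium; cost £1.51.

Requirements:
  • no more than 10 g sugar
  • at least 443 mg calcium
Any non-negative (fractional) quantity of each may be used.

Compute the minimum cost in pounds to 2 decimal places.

£2.84

Set it up as a linear program. Let x1 = servings of brown rice, x2 = servings of eggs, x3 = servings of yogurt, x4 = servings of peanut butter, x5 = servings of whole-barley bread, x6 = servings of chicken breast.
min 0.43x1 + 0.56x2 + 1.08x3 + 0.25x4 + 0.51x5 + 1.51x6 s.t.:
  1x1 + 1x2 + 15x3 + 4x4 + 4x5 ≤ 10   (sugar)
  16x1 + 67x2 + 404x3 + 17x4 + 79x5 + 17x6 ≥ 443   (calcium)
  x1, x2, x3, x4, x5, x6 ≥ 0.
At the optimum only eggs, yogurt are positive (brown rice, peanut butter, whole-barley bread, chicken breast = 0). The sugar and calcium requirements are met with equality.
That vertex is x2 = 4.3344, x3 = 0.3777.
Hence cost = 0.56·4.3344 + 1.08·0.3777 = £2.8352.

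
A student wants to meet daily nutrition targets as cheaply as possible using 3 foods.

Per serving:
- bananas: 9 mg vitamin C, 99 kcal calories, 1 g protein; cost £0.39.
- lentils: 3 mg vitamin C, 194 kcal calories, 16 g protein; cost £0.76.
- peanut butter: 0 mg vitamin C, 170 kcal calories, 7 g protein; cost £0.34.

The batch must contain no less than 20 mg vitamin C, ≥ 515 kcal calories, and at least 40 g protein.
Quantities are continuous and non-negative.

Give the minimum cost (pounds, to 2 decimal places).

£2.39

Treat it as an LP. Let x1 = servings of bananas, x2 = servings of lentils, x3 = servings of peanut butter.
min 0.39x1 + 0.76x2 + 0.34x3 with:
  9x1 + 3x2 ≥ 20   (vitamin C)
  99x1 + 194x2 + 170x3 ≥ 515   (calories)
  1x1 + 16x2 + 7x3 ≥ 40   (protein)
  x1, x2, x3 ≥ 0.
The cheapest feasible vertex uses only bananas, lentils; peanut butter is not used. There the vitamin C and protein constraints are tight.
That vertex is x1 = 1.418, x2 = 2.411.
Objective = 0.39·1.418 + 0.76·2.411 = 2.3854.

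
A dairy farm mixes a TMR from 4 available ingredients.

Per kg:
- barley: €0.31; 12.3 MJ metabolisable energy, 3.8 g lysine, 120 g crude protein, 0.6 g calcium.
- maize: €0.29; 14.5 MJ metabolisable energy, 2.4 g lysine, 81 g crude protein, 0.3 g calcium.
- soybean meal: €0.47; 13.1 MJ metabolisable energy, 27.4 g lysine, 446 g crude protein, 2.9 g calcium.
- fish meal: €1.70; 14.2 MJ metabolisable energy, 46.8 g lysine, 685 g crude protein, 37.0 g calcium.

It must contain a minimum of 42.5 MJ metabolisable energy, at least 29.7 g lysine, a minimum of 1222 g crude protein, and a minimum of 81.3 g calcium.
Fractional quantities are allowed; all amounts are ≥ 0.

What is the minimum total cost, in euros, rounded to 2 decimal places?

This is a linear program. Let x1 = kg of barley, x2 = kg of maize, x3 = kg of soybean meal, x4 = kg of fish meal.
Minimize 0.31x1 + 0.29x2 + 0.47x3 + 1.7x4 s.t.:
  12.3x1 + 14.5x2 + 13.1x3 + 14.2x4 ≥ 42.5   (metabolisable energy)
  3.8x1 + 2.4x2 + 27.4x3 + 46.8x4 ≥ 29.7   (lysine)
  120x1 + 81x2 + 446x3 + 685x4 ≥ 1222   (crude protein)
  0.6x1 + 0.3x2 + 2.9x3 + 37x4 ≥ 81.3   (calcium)
  x1, x2, x3, x4 ≥ 0.
The optimal basis is {maize, fish meal}; barley, soybean meal drop out. Binding constraints: metabolisable energy and calcium.
That vertex is x2 = 0.7854, x4 = 2.191.
Cost = 0.29·0.7854 + 1.7·2.191 = 3.9525.

€3.95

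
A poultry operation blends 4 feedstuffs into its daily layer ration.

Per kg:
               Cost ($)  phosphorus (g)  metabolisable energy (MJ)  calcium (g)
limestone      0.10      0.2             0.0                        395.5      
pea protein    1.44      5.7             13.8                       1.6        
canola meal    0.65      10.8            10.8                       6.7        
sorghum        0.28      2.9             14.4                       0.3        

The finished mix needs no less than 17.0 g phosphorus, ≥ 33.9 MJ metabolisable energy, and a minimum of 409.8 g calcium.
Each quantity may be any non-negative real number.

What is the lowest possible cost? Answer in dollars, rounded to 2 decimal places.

Set it up as a linear program. Let x1 = kg of limestone, x2 = kg of pea protein, x3 = kg of canola meal, x4 = kg of sorghum.
Minimize 0.1x1 + 1.44x2 + 0.65x3 + 0.28x4 with:
  0.2x1 + 5.7x2 + 10.8x3 + 2.9x4 ≥ 17   (phosphorus)
  13.8x2 + 10.8x3 + 14.4x4 ≥ 33.9   (metabolisable energy)
  395.5x1 + 1.6x2 + 6.7x3 + 0.3x4 ≥ 409.8   (calcium)
  x1, x2, x3, x4 ≥ 0.
The cheapest feasible vertex uses only limestone, canola meal, sorghum; pea protein is not used. Binding constraints: phosphorus, metabolisable energy, calcium.
That vertex is x1 = 1.015, x3 = 1.156, x4 = 1.487.
Hence cost = 0.1·1.015 + 0.65·1.156 + 0.28·1.487 = $1.2693.

$1.27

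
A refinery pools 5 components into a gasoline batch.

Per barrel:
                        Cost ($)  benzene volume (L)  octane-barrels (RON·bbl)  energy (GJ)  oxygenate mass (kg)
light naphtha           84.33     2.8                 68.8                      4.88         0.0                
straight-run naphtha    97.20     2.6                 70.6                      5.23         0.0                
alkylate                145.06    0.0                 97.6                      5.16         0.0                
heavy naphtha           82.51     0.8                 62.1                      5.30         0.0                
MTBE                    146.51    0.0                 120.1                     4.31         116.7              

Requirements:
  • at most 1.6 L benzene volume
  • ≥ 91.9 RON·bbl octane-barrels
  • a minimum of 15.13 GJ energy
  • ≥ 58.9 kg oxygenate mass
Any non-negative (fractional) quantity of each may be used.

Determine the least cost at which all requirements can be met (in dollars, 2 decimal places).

$305.16

Let x1 = barrels of light naphtha, x2 = barrels of straight-run naphtha, x3 = barrels of alkylate, x4 = barrels of heavy naphtha, x5 = barrels of MTBE.
min 84.33x1 + 97.2x2 + 145.06x3 + 82.51x4 + 146.51x5 s.t.:
  2.8x1 + 2.6x2 + 0.8x4 ≤ 1.6   (benzene volume)
  68.8x1 + 70.6x2 + 97.6x3 + 62.1x4 + 120.1x5 ≥ 91.9   (octane-barrels)
  4.88x1 + 5.23x2 + 5.16x3 + 5.3x4 + 4.31x5 ≥ 15.13   (energy)
  116.7x5 ≥ 58.9   (oxygenate mass)
  x1, x2, x3, x4, x5 ≥ 0.
The optimal basis is {alkylate, heavy naphtha, MTBE}; light naphtha, straight-run naphtha drop out. There the benzene volume, energy, oxygenate mass constraints are tight.
Solving gives x3 = 0.45633, x4 = 2, x5 = 0.50471.
Total cost: 145.06·0.45633 + 82.51·2 + 146.51·0.50471 = 305.1603.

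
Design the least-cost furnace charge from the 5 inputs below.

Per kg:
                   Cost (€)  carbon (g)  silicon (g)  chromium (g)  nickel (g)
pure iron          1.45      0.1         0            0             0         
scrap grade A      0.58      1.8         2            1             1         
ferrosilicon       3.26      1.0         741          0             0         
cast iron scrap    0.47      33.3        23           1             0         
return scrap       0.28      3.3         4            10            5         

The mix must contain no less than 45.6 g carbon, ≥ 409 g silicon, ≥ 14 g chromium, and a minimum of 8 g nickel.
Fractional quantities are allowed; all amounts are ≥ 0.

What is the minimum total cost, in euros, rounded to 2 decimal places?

This is a linear program. Let x1 = kg of pure iron, x2 = kg of scrap grade A, x3 = kg of ferrosilicon, x4 = kg of cast iron scrap, x5 = kg of return scrap.
Minimise 1.45x1 + 0.58x2 + 3.26x3 + 0.47x4 + 0.28x5 s.t.:
  0.1x1 + 1.8x2 + 1x3 + 33.3x4 + 3.3x5 ≥ 45.6   (carbon)
  2x2 + 741x3 + 23x4 + 4x5 ≥ 409   (silicon)
  1x2 + 1x4 + 10x5 ≥ 14   (chromium)
  1x2 + 5x5 ≥ 8   (nickel)
  x1, x2, x3, x4, x5 ≥ 0.
The minimum-cost mix takes nothing from pure iron, scrap grade A — only ferrosilicon, cast iron scrap, return scrap. Binding constraints: carbon, silicon, nickel.
Optimal quantities: ferrosilicon = 0.5062 kg, cast iron scrap = 1.196 kg, return scrap = 1.6 kg.
Total cost: 3.26·0.5062 + 0.47·1.196 + 0.28·1.6 = 2.6603.

€2.66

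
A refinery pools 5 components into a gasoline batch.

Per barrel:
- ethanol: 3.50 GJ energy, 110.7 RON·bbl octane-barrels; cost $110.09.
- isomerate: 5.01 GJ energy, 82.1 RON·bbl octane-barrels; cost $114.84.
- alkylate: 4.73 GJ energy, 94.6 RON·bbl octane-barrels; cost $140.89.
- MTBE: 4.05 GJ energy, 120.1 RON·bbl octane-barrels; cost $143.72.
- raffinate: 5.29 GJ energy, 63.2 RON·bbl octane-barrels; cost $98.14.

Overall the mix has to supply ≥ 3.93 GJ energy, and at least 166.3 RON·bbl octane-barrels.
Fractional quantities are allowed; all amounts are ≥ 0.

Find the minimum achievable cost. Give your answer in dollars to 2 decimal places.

$165.38

Set it up as a linear program. Let x1 = barrels of ethanol, x2 = barrels of isomerate, x3 = barrels of alkylate, x4 = barrels of MTBE, x5 = barrels of raffinate.
min 110.09x1 + 114.84x2 + 140.89x3 + 143.72x4 + 98.14x5 s.t.:
  3.5x1 + 5.01x2 + 4.73x3 + 4.05x4 + 5.29x5 ≥ 3.93   (energy)
  110.7x1 + 82.1x2 + 94.6x3 + 120.1x4 + 63.2x5 ≥ 166.3   (octane-barrels)
  x1, x2, x3, x4, x5 ≥ 0.
At the optimum only ethanol is positive (isomerate, alkylate, MTBE, raffinate = 0). Binding constraint: octane-barrels.
That vertex is x1 = 1.50226.
Objective = 110.09·1.50226 = 165.3838.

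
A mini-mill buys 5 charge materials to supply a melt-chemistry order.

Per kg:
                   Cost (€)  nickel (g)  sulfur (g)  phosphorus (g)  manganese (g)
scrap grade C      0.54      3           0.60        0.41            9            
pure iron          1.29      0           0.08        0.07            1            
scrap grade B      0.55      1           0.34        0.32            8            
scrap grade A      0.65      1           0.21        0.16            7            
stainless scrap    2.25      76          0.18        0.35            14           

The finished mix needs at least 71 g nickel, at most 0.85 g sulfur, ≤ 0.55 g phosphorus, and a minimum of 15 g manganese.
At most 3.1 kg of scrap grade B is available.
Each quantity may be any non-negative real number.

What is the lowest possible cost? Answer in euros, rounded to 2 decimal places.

Set it up as a linear program. Let x1 = kg of scrap grade C, x2 = kg of pure iron, x3 = kg of scrap grade B, x4 = kg of scrap grade A, x5 = kg of stainless scrap.
min 0.54x1 + 1.29x2 + 0.55x3 + 0.65x4 + 2.25x5 s.t.:
  3x1 + 1x3 + 1x4 + 76x5 ≥ 71   (nickel)
  0.6x1 + 0.08x2 + 0.34x3 + 0.21x4 + 0.18x5 ≤ 0.85   (sulfur)
  0.41x1 + 0.07x2 + 0.32x3 + 0.16x4 + 0.35x5 ≤ 0.55   (phosphorus)
  9x1 + 1x2 + 8x3 + 7x4 + 14x5 ≥ 15   (manganese)
  x3 ≤ 3.1
  x1, x2, x3, x4, x5 ≥ 0.
At the optimum only scrap grade C, stainless scrap are positive (pure iron, scrap grade B, scrap grade A = 0). The nickel and manganese requirements are met with equality.
Optimal quantities: scrap grade C = 0.2274 kg, stainless scrap = 0.9252 kg.
Total cost: 0.54·0.2274 + 2.25·0.9252 = 2.2045.

€2.20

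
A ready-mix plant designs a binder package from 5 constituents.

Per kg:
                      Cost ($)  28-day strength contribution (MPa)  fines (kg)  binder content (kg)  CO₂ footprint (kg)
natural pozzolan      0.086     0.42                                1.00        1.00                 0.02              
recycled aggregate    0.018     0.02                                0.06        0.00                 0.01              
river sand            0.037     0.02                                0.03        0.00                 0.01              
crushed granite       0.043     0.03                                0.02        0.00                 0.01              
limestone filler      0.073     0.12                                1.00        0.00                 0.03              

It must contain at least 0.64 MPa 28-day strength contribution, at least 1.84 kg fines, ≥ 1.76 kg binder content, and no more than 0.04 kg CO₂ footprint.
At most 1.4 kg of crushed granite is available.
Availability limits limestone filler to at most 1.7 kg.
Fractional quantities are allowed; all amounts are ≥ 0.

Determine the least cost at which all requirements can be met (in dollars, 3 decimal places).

$0.157

Set it up as a linear program. Let x1 = kg of natural pozzolan, x2 = kg of recycled aggregate, x3 = kg of river sand, x4 = kg of crushed granite, x5 = kg of limestone filler.
Minimise 0.086x1 + 0.018x2 + 0.037x3 + 0.043x4 + 0.073x5 s.t.:
  0.42x1 + 0.02x2 + 0.02x3 + 0.03x4 + 0.12x5 ≥ 0.64   (28-day strength contribution)
  1x1 + 0.06x2 + 0.03x3 + 0.02x4 + 1x5 ≥ 1.84   (fines)
  1x1 ≥ 1.76   (binder content)
  0.02x1 + 0.01x2 + 0.01x3 + 0.01x4 + 0.03x5 ≤ 0.04   (CO₂ footprint)
  x4 ≤ 1.4
  x5 ≤ 1.7
  x1, x2, x3, x4, x5 ≥ 0.
The optimal basis is {natural pozzolan, limestone filler}; recycled aggregate, river sand, crushed granite drop out. The fines and binder content requirements are met with equality.
That vertex is x1 = 1.76, x5 = 0.08.
Cost = 0.086·1.76 + 0.073·0.08 = 0.15720.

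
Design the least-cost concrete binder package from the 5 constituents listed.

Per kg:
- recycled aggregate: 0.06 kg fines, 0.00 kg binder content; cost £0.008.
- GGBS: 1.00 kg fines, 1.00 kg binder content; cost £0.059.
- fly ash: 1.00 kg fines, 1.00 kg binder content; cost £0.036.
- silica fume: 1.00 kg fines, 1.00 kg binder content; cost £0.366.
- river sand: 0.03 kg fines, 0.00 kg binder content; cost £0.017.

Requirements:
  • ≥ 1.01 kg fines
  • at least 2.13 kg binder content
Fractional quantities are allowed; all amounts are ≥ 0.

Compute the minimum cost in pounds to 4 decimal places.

Treat it as an LP. Let x1 = kg of recycled aggregate, x2 = kg of GGBS, x3 = kg of fly ash, x4 = kg of silica fume, x5 = kg of river sand.
Minimize 0.008x1 + 0.059x2 + 0.036x3 + 0.366x4 + 0.017x5 subject to:
  0.06x1 + 1x2 + 1x3 + 1x4 + 0.03x5 ≥ 1.01   (fines)
  1x2 + 1x3 + 1x4 ≥ 2.13   (binder content)
  x1, x2, x3, x4, x5 ≥ 0.
The minimum-cost mix takes nothing from recycled aggregate, GGBS, silica fume, river sand — only fly ash. There the binder content constraint is tight.
Solving gives x3 = 2.13.
Hence cost = 0.036·2.13 = £0.076680.

£0.0767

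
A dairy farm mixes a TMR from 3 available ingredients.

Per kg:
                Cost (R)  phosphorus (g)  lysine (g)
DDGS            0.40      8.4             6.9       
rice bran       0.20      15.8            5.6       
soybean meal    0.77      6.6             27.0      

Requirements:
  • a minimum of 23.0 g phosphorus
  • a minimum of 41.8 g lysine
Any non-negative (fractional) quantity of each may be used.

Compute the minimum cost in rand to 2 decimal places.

Let x1 = kg of DDGS, x2 = kg of rice bran, x3 = kg of soybean meal.
Minimize 0.4x1 + 0.2x2 + 0.77x3 s.t.:
  8.4x1 + 15.8x2 + 6.6x3 ≥ 23   (phosphorus)
  6.9x1 + 5.6x2 + 27x3 ≥ 41.8   (lysine)
  x1, x2, x3 ≥ 0.
The cheapest feasible vertex uses only rice bran, soybean meal; DDGS is not used. Binding constraints: phosphorus and lysine.
Optimal quantities: rice bran = 0.8857 kg, soybean meal = 1.364 kg.
Total cost: 0.2·0.8857 + 0.77·1.364 = 1.2274.

R1.23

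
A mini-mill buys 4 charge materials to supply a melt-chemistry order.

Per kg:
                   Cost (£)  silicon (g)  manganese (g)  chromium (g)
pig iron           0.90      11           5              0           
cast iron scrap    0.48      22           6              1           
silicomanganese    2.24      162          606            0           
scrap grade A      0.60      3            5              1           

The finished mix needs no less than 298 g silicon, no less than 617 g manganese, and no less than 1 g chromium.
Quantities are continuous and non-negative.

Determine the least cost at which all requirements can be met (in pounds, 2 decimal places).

£4.30

Set it up as a linear program. Let x1 = kg of pig iron, x2 = kg of cast iron scrap, x3 = kg of silicomanganese, x4 = kg of scrap grade A.
Minimize 0.9x1 + 0.48x2 + 2.24x3 + 0.6x4 subject to:
  11x1 + 22x2 + 162x3 + 3x4 ≥ 298   (silicon)
  5x1 + 6x2 + 606x3 + 5x4 ≥ 617   (manganese)
  1x2 + 1x4 ≥ 1   (chromium)
  x1, x2, x3, x4 ≥ 0.
At the optimum only cast iron scrap, silicomanganese are positive (pig iron, scrap grade A = 0). Binding constraints: silicon and chromium.
Solving gives x2 = 1, x3 = 1.704.
Objective = 0.48·1 + 2.24·1.704 = 4.2970.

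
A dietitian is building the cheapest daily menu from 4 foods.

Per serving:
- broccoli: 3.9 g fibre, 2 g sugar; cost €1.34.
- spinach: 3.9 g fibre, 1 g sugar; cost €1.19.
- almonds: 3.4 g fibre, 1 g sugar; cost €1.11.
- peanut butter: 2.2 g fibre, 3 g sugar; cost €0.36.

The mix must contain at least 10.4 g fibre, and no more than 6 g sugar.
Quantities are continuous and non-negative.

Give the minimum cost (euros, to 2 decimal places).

€2.75

Treat it as an LP. Let x1 = servings of broccoli, x2 = servings of spinach, x3 = servings of almonds, x4 = servings of peanut butter.
Minimize 1.34x1 + 1.19x2 + 1.11x3 + 0.36x4 subject to:
  3.9x1 + 3.9x2 + 3.4x3 + 2.2x4 ≥ 10.4   (fibre)
  2x1 + 1x2 + 1x3 + 3x4 ≤ 6   (sugar)
  x1, x2, x3, x4 ≥ 0.
At the optimum only spinach, peanut butter are positive (broccoli, almonds = 0). There the fibre and sugar constraints are tight.
Solving gives x2 = 1.895, x4 = 1.368.
Objective = 1.19·1.895 + 0.36·1.368 = 2.7475.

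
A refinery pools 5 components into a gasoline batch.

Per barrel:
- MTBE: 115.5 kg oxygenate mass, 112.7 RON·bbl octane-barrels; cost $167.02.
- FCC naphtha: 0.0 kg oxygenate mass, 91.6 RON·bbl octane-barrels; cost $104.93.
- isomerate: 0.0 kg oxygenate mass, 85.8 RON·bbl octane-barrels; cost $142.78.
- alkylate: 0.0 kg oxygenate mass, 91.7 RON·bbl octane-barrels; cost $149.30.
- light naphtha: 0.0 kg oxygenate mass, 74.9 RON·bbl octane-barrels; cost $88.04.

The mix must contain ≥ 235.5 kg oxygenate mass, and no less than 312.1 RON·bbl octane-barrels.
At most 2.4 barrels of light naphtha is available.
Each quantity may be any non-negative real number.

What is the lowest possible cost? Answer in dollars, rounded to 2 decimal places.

$434.83

Let x1 = barrels of MTBE, x2 = barrels of FCC naphtha, x3 = barrels of isomerate, x4 = barrels of alkylate, x5 = barrels of light naphtha.
Minimize 167.02x1 + 104.93x2 + 142.78x3 + 149.3x4 + 88.04x5 with:
  115.5x1 ≥ 235.5   (oxygenate mass)
  112.7x1 + 91.6x2 + 85.8x3 + 91.7x4 + 74.9x5 ≥ 312.1   (octane-barrels)
  x5 ≤ 2.4
  x1, x2, x3, x4, x5 ≥ 0.
The optimal basis is {MTBE, FCC naphtha}; isomerate, alkylate, light naphtha drop out. The oxygenate mass and octane-barrels requirements are met with equality.
Optimal quantities: MTBE = 2.03896 barrels, FCC naphtha = 0.898571 barrels.
Total cost: 167.02·2.03896 + 104.93·0.898571 = 434.8342.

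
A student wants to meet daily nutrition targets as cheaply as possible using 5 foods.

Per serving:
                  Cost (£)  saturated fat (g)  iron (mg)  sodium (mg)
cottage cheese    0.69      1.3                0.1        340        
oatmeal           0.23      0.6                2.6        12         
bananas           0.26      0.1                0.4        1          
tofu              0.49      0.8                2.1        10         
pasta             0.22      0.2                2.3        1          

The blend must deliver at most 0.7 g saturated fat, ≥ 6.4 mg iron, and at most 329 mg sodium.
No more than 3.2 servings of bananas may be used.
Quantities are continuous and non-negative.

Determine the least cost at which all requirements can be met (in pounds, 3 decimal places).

£0.605

Let x1 = servings of cottage cheese, x2 = servings of oatmeal, x3 = servings of bananas, x4 = servings of tofu, x5 = servings of pasta.
min 0.69x1 + 0.23x2 + 0.26x3 + 0.49x4 + 0.22x5 s.t.:
  1.3x1 + 0.6x2 + 0.1x3 + 0.8x4 + 0.2x5 ≤ 0.7   (saturated fat)
  0.1x1 + 2.6x2 + 0.4x3 + 2.1x4 + 2.3x5 ≥ 6.4   (iron)
  340x1 + 12x2 + 1x3 + 10x4 + 1x5 ≤ 329   (sodium)
  x3 ≤ 3.2
  x1, x2, x3, x4, x5 ≥ 0.
The cheapest feasible vertex uses only oatmeal, pasta; cottage cheese, bananas, tofu are not used. Binding constraints: saturated fat and iron.
That vertex is x2 = 0.3837, x5 = 2.349.
Objective = 0.23·0.3837 + 0.22·2.349 = 0.60503.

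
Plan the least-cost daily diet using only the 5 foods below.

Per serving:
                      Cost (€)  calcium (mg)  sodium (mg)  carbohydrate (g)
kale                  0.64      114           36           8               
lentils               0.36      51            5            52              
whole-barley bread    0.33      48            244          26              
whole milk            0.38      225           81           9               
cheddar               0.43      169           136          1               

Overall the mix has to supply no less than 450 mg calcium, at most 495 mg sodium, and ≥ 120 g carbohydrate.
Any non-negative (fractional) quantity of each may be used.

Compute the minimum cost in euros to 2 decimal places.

€1.32

Set it up as a linear program. Let x1 = servings of kale, x2 = servings of lentils, x3 = servings of whole-barley bread, x4 = servings of whole milk, x5 = servings of cheddar.
Minimise 0.64x1 + 0.36x2 + 0.33x3 + 0.38x4 + 0.43x5 s.t.:
  114x1 + 51x2 + 48x3 + 225x4 + 169x5 ≥ 450   (calcium)
  36x1 + 5x2 + 244x3 + 81x4 + 136x5 ≤ 495   (sodium)
  8x1 + 52x2 + 26x3 + 9x4 + 1x5 ≥ 120   (carbohydrate)
  x1, x2, x3, x4, x5 ≥ 0.
The minimum-cost mix takes nothing from kale, whole-barley bread, cheddar — only lentils, whole milk. Binding constraints: calcium and carbohydrate.
Optimal quantities: lentils = 2.042 servings, whole milk = 1.537 servings.
Hence cost = 0.36·2.042 + 0.38·1.537 = €1.3192.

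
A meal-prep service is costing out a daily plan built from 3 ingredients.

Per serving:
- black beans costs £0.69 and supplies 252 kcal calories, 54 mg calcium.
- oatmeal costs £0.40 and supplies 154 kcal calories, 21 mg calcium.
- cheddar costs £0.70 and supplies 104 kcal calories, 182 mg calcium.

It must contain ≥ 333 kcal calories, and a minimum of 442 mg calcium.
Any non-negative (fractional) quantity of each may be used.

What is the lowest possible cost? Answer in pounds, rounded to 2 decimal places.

£1.88

Let x1 = servings of black beans, x2 = servings of oatmeal, x3 = servings of cheddar.
min 0.69x1 + 0.4x2 + 0.7x3 subject to:
  252x1 + 154x2 + 104x3 ≥ 333   (calories)
  54x1 + 21x2 + 182x3 ≥ 442   (calcium)
  x1, x2, x3 ≥ 0.
The minimum-cost mix takes nothing from oatmeal — only black beans, cheddar. The calories and calcium requirements are met with equality.
Solving gives x1 = 0.3637, x3 = 2.321.
Hence cost = 0.69·0.3637 + 0.7·2.321 = £1.8757.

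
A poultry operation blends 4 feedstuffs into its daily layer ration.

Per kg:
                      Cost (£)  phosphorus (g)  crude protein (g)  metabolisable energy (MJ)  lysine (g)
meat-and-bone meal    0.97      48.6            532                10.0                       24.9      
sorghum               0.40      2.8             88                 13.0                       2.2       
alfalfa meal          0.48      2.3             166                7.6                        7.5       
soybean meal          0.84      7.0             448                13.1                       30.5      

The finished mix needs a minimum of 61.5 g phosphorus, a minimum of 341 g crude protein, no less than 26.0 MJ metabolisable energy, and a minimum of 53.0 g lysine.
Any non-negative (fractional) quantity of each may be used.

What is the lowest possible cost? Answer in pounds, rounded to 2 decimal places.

£1.89

Set it up as a linear program. Let x1 = kg of meat-and-bone meal, x2 = kg of sorghum, x3 = kg of alfalfa meal, x4 = kg of soybean meal.
min 0.97x1 + 0.4x2 + 0.48x3 + 0.84x4 subject to:
  48.6x1 + 2.8x2 + 2.3x3 + 7x4 ≥ 61.5   (phosphorus)
  532x1 + 88x2 + 166x3 + 448x4 ≥ 341   (crude protein)
  10x1 + 13x2 + 7.6x3 + 13.1x4 ≥ 26   (metabolisable energy)
  24.9x1 + 2.2x2 + 7.5x3 + 30.5x4 ≥ 53   (lysine)
  x1, x2, x3, x4 ≥ 0.
The cheapest feasible vertex uses only meat-and-bone meal, sorghum, soybean meal; alfalfa meal is not used. Binding constraints: phosphorus, metabolisable energy, lysine.
Solving gives x1 = 1.1326, x2 = 0.33371, x4 = 0.78902.
Total cost: 0.97·1.1326 + 0.4·0.33371 + 0.84·0.78902 = 1.8949.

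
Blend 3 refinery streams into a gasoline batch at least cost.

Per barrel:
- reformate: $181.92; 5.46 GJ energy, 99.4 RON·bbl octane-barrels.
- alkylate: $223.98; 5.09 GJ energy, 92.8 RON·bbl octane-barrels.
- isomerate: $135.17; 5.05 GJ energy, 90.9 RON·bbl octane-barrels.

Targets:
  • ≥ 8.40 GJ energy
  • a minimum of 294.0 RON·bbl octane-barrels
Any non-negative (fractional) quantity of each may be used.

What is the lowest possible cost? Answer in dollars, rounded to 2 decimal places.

$437.18

Let x1 = barrels of reformate, x2 = barrels of alkylate, x3 = barrels of isomerate.
min 181.92x1 + 223.98x2 + 135.17x3 subject to:
  5.46x1 + 5.09x2 + 5.05x3 ≥ 8.4   (energy)
  99.4x1 + 92.8x2 + 90.9x3 ≥ 294   (octane-barrels)
  x1, x2, x3 ≥ 0.
The minimum-cost mix takes nothing from reformate, alkylate — only isomerate. Binding constraint: octane-barrels.
Optimal quantities: isomerate = 3.2343 barrels.
Cost = 135.17·3.2343 = 437.1803.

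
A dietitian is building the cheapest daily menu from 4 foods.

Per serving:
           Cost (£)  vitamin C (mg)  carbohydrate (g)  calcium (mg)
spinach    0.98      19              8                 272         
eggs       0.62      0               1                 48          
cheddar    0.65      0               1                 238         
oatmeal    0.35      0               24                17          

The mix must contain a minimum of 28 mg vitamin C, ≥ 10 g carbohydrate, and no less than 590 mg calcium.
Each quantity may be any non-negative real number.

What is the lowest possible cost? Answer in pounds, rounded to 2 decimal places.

£1.96

Let x1 = servings of spinach, x2 = servings of eggs, x3 = servings of cheddar, x4 = servings of oatmeal.
min 0.98x1 + 0.62x2 + 0.65x3 + 0.35x4 s.t.:
  19x1 ≥ 28   (vitamin C)
  8x1 + 1x2 + 1x3 + 24x4 ≥ 10   (carbohydrate)
  272x1 + 48x2 + 238x3 + 17x4 ≥ 590   (calcium)
  x1, x2, x3, x4 ≥ 0.
At the optimum only spinach, cheddar are positive (eggs, oatmeal = 0). The vitamin C and calcium requirements are met with equality.
That vertex is x1 = 1.474, x3 = 0.7948.
Objective = 0.98·1.474 + 0.65·0.7948 = 1.9611.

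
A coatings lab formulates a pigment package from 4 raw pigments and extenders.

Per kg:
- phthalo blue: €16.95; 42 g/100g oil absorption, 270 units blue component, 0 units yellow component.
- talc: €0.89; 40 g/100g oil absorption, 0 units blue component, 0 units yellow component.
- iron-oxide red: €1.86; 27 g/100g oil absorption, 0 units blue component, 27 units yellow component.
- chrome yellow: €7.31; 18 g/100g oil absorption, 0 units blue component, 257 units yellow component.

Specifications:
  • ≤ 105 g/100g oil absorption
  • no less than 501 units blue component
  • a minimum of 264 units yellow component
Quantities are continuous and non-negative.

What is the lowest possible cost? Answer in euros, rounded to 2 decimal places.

€38.96

Set it up as a linear program. Let x1 = kg of phthalo blue, x2 = kg of talc, x3 = kg of iron-oxide red, x4 = kg of chrome yellow.
Minimize 16.95x1 + 0.89x2 + 1.86x3 + 7.31x4 s.t.:
  42x1 + 40x2 + 27x3 + 18x4 ≤ 105   (oil absorption)
  270x1 ≥ 501   (blue component)
  27x3 + 257x4 ≥ 264   (yellow component)
  x1, x2, x3, x4 ≥ 0.
The cheapest feasible vertex uses only phthalo blue, chrome yellow; talc, iron-oxide red are not used. The blue component and yellow component requirements are met with equality.
That vertex is x1 = 1.8556, x4 = 1.0272.
Total cost: 16.95·1.8556 + 7.31·1.0272 = 38.9613.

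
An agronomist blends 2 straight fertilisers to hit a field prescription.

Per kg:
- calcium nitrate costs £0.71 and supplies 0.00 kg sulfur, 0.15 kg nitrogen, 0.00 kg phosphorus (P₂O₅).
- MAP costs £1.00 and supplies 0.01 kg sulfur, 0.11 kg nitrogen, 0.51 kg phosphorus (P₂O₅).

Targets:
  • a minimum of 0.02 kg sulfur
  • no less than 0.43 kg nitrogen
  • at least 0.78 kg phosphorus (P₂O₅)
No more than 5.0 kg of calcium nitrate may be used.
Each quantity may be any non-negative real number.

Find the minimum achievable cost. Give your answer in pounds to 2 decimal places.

£2.99

Let x1 = kg of calcium nitrate, x2 = kg of MAP.
Minimize 0.71x1 + 1x2 s.t.:
  0.01x2 ≥ 0.02   (sulfur)
  0.15x1 + 0.11x2 ≥ 0.43   (nitrogen)
  0.51x2 ≥ 0.78   (phosphorus (P₂O₅))
  x1 ≤ 5
  x1, x2 ≥ 0.
Both inputs are positive at the optimum. Binding constraints: sulfur and nitrogen.
That vertex is x1 = 1.4, x2 = 2.
Hence cost = 0.71·1.4 + 1·2 = £2.9940.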